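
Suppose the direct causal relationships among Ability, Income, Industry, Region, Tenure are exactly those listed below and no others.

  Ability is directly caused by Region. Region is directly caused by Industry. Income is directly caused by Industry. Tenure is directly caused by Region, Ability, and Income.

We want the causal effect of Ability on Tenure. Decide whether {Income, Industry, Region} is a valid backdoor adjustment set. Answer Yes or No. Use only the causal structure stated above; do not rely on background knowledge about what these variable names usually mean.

Yes

Backdoor paths from Ability to Tenure (paths whose first edge points into Ability):
  P1: Ability <- Region <- Industry -> Income -> Tenure
  P2: Ability <- Region -> Tenure
Condition 1 (no descendant of Ability in the set): holds — descendants of Ability are {Tenure}; none are in {Income, Industry, Region}.
Condition 2 (every backdoor path blocked by {Income, Industry, Region}):
  P1: blocked at chain node Region ∈ conditioning set.
  P2: blocked at fork node Region ∈ conditioning set.
{Income, Industry, Region} satisfies the backdoor criterion.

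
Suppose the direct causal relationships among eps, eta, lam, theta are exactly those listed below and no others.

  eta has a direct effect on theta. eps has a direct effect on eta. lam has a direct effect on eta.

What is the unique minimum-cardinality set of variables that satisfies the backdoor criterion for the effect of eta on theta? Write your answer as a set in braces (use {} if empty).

{}

Variables eligible for adjustment (non-descendants of eta, excluding eta and theta): {eps, lam}.
Backdoor paths from eta to theta:
  (none)
With no backdoor paths the empty set already satisfies the criterion, and it is trivially minimal.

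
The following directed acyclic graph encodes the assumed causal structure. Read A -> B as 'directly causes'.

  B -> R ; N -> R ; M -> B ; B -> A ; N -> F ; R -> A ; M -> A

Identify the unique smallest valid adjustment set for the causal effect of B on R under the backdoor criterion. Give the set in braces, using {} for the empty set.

Variables eligible for adjustment (non-descendants of B, excluding B and R): {F, M, N}.
Backdoor paths from B to R:
  P1: B <- M -> A <- R
Each backdoor path contains an unconditioned collider, so every path is already blocked with the empty conditioning set:
  P1: blocked at collider A (neither it nor any descendant is in the conditioning set).
The empty set is therefore the unique smallest valid set.

{}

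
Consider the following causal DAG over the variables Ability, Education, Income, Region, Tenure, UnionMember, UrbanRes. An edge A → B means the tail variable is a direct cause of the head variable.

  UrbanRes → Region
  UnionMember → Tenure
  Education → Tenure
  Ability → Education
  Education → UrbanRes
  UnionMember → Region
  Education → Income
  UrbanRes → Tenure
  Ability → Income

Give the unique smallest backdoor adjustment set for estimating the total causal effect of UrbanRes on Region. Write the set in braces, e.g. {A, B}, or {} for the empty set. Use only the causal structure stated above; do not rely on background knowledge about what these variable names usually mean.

{}

Variables eligible for adjustment (non-descendants of UrbanRes, excluding UrbanRes and Region): {Ability, Education, Income, UnionMember}.
Backdoor paths from UrbanRes to Region:
  P1: UrbanRes <- Education -> Tenure <- UnionMember -> Region
Each backdoor path contains an unconditioned collider, so every path is already blocked with the empty conditioning set:
  P1: blocked at collider Tenure (neither it nor any descendant is in the conditioning set).
The empty set is therefore the unique smallest valid set.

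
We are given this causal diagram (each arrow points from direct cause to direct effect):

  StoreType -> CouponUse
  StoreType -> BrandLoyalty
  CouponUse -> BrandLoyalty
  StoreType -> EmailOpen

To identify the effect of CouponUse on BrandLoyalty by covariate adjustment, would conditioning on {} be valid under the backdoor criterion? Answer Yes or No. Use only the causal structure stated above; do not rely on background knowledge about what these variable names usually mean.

No

Backdoor paths from CouponUse to BrandLoyalty (paths whose first edge points into CouponUse):
  P1: CouponUse <- StoreType -> BrandLoyalty
Condition 1 (no descendant of CouponUse in the set): holds — descendants of CouponUse are {BrandLoyalty}; none are in {}.
Condition 2 (every backdoor path blocked by {}):
  P1: open — no interior node is in the conditioning set.
{} does not satisfy the backdoor criterion.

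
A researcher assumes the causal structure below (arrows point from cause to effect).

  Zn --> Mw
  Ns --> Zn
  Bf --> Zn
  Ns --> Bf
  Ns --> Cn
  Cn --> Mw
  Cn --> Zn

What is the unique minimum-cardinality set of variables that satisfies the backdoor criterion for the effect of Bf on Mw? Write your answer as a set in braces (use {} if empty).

{Ns}

Variables eligible for adjustment (non-descendants of Bf, excluding Bf and Mw): {Cn, Ns}.
Backdoor paths from Bf to Mw:
  P1: Bf <- Ns -> Cn -> Zn -> Mw
  P2: Bf <- Ns -> Cn -> Mw
  P3: Bf <- Ns -> Zn <- Cn -> Mw
  P4: Bf <- Ns -> Zn -> Mw
The empty set is not sufficient: P1 (Bf <- Ns -> Cn -> Zn -> Mw) has no collider blocking it and no conditioned non-collider, so it is open.
Try {Ns}:
  P1: blocked at fork node Ns ∈ conditioning set.
  P2: blocked at fork node Ns ∈ conditioning set.
  P3: blocked at fork node Ns ∈ conditioning set.
  P4: blocked at fork node Ns ∈ conditioning set.
{Ns} contains no descendant of Bf and blocks every backdoor path.
No other singleton works — e.g. {Cn} leaves P4 open — so {Ns} is the unique smallest valid adjustment set.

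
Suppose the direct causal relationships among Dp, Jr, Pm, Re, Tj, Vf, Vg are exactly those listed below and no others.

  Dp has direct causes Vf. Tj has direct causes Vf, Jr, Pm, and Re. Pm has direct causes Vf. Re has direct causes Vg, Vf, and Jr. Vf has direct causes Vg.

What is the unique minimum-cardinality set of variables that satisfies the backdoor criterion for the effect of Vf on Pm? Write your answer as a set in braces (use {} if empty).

Variables eligible for adjustment (non-descendants of Vf, excluding Vf and Pm): {Jr, Vg}.
Backdoor paths from Vf to Pm:
  P1: Vf <- Vg -> Re <- Jr -> Tj <- Pm
  P2: Vf <- Vg -> Re -> Tj <- Pm
Each backdoor path contains an unconditioned collider, so every path is already blocked with the empty conditioning set:
  P1: blocked at collider Re (neither it nor any descendant is in the conditioning set).
  P2: blocked at collider Tj (neither it nor any descendant is in the conditioning set).
The empty set is therefore the unique smallest valid set.

{}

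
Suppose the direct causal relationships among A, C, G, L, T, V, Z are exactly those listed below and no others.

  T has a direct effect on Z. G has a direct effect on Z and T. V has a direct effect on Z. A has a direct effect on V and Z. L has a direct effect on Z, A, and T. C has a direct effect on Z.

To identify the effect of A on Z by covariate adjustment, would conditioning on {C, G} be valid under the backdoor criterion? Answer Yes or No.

No

Backdoor paths from A to Z (paths whose first edge points into A):
  P1: A <- L -> T <- G -> Z
  P2: A <- L -> T -> Z
  P3: A <- L -> Z
Condition 1 (no descendant of A in the set): holds — descendants of A are {V, Z}; none are in {C, G}.
Condition 2 (every backdoor path blocked by {C, G}):
  P1: blocked at collider T (neither it nor any descendant is in the conditioning set).
  P2: open — no interior node is in the conditioning set.
  P3: open — no interior node is in the conditioning set.
{C, G} does not satisfy the backdoor criterion.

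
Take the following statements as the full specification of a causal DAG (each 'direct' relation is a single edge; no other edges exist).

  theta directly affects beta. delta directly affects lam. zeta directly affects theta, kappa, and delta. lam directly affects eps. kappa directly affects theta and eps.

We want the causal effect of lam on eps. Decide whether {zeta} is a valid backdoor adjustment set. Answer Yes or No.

Backdoor paths from lam to eps (paths whose first edge points into lam):
  P1: lam <- delta <- zeta -> kappa -> eps
  P2: lam <- delta <- zeta -> theta <- kappa -> eps
Condition 1 (no descendant of lam in the set): holds — descendants of lam are {eps}; none are in {zeta}.
Condition 2 (every backdoor path blocked by {zeta}):
  P1: blocked at fork node zeta ∈ conditioning set.
  P2: blocked at fork node zeta ∈ conditioning set.
{zeta} satisfies the backdoor criterion.

Yes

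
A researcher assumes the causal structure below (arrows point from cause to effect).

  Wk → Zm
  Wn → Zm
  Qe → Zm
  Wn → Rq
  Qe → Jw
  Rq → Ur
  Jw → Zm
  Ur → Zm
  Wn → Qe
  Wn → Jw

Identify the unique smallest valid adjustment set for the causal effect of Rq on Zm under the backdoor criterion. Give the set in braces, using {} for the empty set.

Variables eligible for adjustment (non-descendants of Rq, excluding Rq and Zm): {Jw, Qe, Wk, Wn}.
Backdoor paths from Rq to Zm:
  P1: Rq <- Wn -> Qe -> Jw -> Zm
  P2: Rq <- Wn -> Qe -> Zm
  P3: Rq <- Wn -> Jw <- Qe -> Zm
  P4: Rq <- Wn -> Jw -> Zm
  P5: Rq <- Wn -> Zm
The empty set is not sufficient: P1 (Rq <- Wn -> Qe -> Jw -> Zm) has no collider blocking it and no conditioned non-collider, so it is open.
Try {Wn}:
  P1: blocked at fork node Wn ∈ conditioning set.
  P2: blocked at fork node Wn ∈ conditioning set.
  P3: blocked at fork node Wn ∈ conditioning set.
  P4: blocked at fork node Wn ∈ conditioning set.
  P5: blocked at fork node Wn ∈ conditioning set.
{Wn} contains no descendant of Rq and blocks every backdoor path.
No other singleton works — e.g. {Qe} leaves P4 open — so {Wn} is the unique smallest valid adjustment set.

{Wn}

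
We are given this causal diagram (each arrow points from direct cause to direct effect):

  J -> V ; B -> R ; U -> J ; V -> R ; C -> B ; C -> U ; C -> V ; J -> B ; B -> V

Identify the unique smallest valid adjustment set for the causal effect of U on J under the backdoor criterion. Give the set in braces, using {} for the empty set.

Variables eligible for adjustment (non-descendants of U, excluding U and J): {C}.
Backdoor paths from U to J:
  P1: U <- C -> B <- J
  P2: U <- C -> B -> V <- J
  P3: U <- C -> B -> R <- V <- J
  P4: U <- C -> V <- J
  P5: U <- C -> V <- B <- J
  P6: U <- C -> V -> R <- B <- J
Each backdoor path contains an unconditioned collider, so every path is already blocked with the empty conditioning set:
  P1: blocked at collider B (neither it nor any descendant is in the conditioning set).
  P2: blocked at collider V (neither it nor any descendant is in the conditioning set).
  P3: blocked at collider R (neither it nor any descendant is in the conditioning set).
  P4: blocked at collider V (neither it nor any descendant is in the conditioning set).
  P5: blocked at collider V (neither it nor any descendant is in the conditioning set).
  P6: blocked at collider R (neither it nor any descendant is in the conditioning set).
The empty set is therefore the unique smallest valid set.

{}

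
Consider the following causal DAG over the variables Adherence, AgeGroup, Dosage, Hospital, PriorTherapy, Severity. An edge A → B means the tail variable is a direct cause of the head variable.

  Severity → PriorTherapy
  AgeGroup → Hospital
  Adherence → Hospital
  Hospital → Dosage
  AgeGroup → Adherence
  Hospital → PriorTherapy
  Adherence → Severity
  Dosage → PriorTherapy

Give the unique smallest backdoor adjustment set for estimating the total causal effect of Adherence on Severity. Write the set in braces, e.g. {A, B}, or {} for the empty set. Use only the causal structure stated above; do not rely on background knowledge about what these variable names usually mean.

Variables eligible for adjustment (non-descendants of Adherence, excluding Adherence and Severity): {AgeGroup}.
Backdoor paths from Adherence to Severity:
  P1: Adherence <- AgeGroup -> Hospital -> Dosage -> PriorTherapy <- Severity
  P2: Adherence <- AgeGroup -> Hospital -> PriorTherapy <- Severity
Each backdoor path contains an unconditioned collider, so every path is already blocked with the empty conditioning set:
  P1: blocked at collider PriorTherapy (neither it nor any descendant is in the conditioning set).
  P2: blocked at collider PriorTherapy (neither it nor any descendant is in the conditioning set).
The empty set is therefore the unique smallest valid set.

{}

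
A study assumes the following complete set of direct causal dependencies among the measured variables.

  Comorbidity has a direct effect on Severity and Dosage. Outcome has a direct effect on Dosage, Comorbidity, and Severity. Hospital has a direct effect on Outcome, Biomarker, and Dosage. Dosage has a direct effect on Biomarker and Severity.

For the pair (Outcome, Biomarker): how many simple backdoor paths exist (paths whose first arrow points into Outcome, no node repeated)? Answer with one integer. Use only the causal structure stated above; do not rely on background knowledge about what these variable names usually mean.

A backdoor path from Outcome to Biomarker is any simple undirected path whose first edge points into Outcome (i.e. leaves Outcome via a parent).
Parents of Outcome: {Hospital}.
Enumerating:
  P1: Outcome <- Hospital -> Dosage -> Biomarker
  P2: Outcome <- Hospital -> Biomarker
That exhausts the simple backdoor paths. Count: 2.

2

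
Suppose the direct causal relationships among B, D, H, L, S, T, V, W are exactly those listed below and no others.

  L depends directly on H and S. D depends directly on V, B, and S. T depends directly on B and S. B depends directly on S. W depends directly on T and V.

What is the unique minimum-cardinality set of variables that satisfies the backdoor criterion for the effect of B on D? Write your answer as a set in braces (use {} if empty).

Variables eligible for adjustment (non-descendants of B, excluding B and D): {H, L, S, V}.
Backdoor paths from B to D:
  P1: B <- S -> T -> W <- V -> D
  P2: B <- S -> D
The empty set is not sufficient: P2 (B <- S -> D) has no collider blocking it and no conditioned non-collider, so it is open.
Try {S}:
  P1: blocked at fork node S ∈ conditioning set.
  P2: blocked at fork node S ∈ conditioning set.
{S} contains no descendant of B and blocks every backdoor path.
No other singleton works — e.g. {H} leaves P2 open — so {S} is the unique smallest valid adjustment set.

{S}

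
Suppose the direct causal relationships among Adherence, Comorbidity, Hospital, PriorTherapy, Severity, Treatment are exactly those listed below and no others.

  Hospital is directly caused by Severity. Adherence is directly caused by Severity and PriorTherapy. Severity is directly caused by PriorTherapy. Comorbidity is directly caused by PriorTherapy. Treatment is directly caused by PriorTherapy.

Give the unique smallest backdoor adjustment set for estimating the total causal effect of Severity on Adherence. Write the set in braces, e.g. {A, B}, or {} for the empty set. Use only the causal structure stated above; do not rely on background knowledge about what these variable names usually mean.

{PriorTherapy}

Variables eligible for adjustment (non-descendants of Severity, excluding Severity and Adherence): {Comorbidity, PriorTherapy, Treatment}.
Backdoor paths from Severity to Adherence:
  P1: Severity <- PriorTherapy -> Adherence
The empty set is not sufficient: P1 (Severity <- PriorTherapy -> Adherence) has no collider blocking it and no conditioned non-collider, so it is open.
Try {PriorTherapy}:
  P1: blocked at fork node PriorTherapy ∈ conditioning set.
{PriorTherapy} contains no descendant of Severity and blocks every backdoor path.
No other singleton works — e.g. {Treatment} leaves P1 open — so {PriorTherapy} is the unique smallest valid adjustment set.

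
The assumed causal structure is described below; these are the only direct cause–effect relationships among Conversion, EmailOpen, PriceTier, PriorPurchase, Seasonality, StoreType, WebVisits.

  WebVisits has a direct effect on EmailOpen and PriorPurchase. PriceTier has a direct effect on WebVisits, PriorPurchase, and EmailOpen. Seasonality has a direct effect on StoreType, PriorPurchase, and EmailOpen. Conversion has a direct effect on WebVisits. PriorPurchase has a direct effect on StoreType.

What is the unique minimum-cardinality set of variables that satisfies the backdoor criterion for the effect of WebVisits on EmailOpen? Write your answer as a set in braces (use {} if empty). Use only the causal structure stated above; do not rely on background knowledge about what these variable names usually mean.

Variables eligible for adjustment (non-descendants of WebVisits, excluding WebVisits and EmailOpen): {Conversion, PriceTier, Seasonality}.
Backdoor paths from WebVisits to EmailOpen:
  P1: WebVisits <- PriceTier -> PriorPurchase <- Seasonality -> EmailOpen
  P2: WebVisits <- PriceTier -> PriorPurchase -> StoreType <- Seasonality -> EmailOpen
  P3: WebVisits <- PriceTier -> EmailOpen
The empty set is not sufficient: P3 (WebVisits <- PriceTier -> EmailOpen) has no collider blocking it and no conditioned non-collider, so it is open.
Try {PriceTier}:
  P1: blocked at fork node PriceTier ∈ conditioning set.
  P2: blocked at fork node PriceTier ∈ conditioning set.
  P3: blocked at fork node PriceTier ∈ conditioning set.
{PriceTier} contains no descendant of WebVisits and blocks every backdoor path.
No other singleton works — e.g. {Conversion} leaves P3 open — so {PriceTier} is the unique smallest valid adjustment set.

{PriceTier}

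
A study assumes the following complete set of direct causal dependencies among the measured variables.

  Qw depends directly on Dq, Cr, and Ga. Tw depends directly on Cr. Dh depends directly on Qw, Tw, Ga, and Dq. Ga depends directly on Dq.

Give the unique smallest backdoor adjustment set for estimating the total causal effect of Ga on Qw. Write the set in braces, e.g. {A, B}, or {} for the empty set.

{Dq}

Variables eligible for adjustment (non-descendants of Ga, excluding Ga and Qw): {Cr, Dq, Tw}.
Backdoor paths from Ga to Qw:
  P1: Ga <- Dq -> Qw
  P2: Ga <- Dq -> Dh <- Qw
  P3: Ga <- Dq -> Dh <- Tw <- Cr -> Qw
The empty set is not sufficient: P1 (Ga <- Dq -> Qw) has no collider blocking it and no conditioned non-collider, so it is open.
Try {Dq}:
  P1: blocked at fork node Dq ∈ conditioning set.
  P2: blocked at fork node Dq ∈ conditioning set.
  P3: blocked at fork node Dq ∈ conditioning set.
{Dq} contains no descendant of Ga and blocks every backdoor path.
No other singleton works — e.g. {Cr} leaves P1 open — so {Dq} is the unique smallest valid adjustment set.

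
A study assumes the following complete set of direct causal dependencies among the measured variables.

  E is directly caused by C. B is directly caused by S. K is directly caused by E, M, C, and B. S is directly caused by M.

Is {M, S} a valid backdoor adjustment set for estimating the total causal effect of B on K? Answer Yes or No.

Yes

Backdoor paths from B to K (paths whose first edge points into B):
  P1: B <- S <- M -> K
Condition 1 (no descendant of B in the set): holds — descendants of B are {K}; none are in {M, S}.
Condition 2 (every backdoor path blocked by {M, S}):
  P1: blocked at chain node S ∈ conditioning set.
{M, S} satisfies the backdoor criterion.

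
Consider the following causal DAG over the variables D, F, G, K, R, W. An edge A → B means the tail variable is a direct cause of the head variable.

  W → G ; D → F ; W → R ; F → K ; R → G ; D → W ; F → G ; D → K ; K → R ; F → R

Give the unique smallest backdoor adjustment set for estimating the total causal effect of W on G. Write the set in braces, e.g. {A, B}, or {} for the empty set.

{D}

Variables eligible for adjustment (non-descendants of W, excluding W and G): {D, F, K}.
Backdoor paths from W to G:
  P1: W <- D -> F -> K -> R -> G
  P2: W <- D -> F -> R -> G
  P3: W <- D -> F -> G
  P4: W <- D -> K <- F -> R -> G
  P5: W <- D -> K <- F -> G
  P6: W <- D -> K -> R <- F -> G
  P7: W <- D -> K -> R -> G
The empty set is not sufficient: P1 (W <- D -> F -> K -> R -> G) has no collider blocking it and no conditioned non-collider, so it is open.
Try {D}:
  P1: blocked at fork node D ∈ conditioning set.
  P2: blocked at fork node D ∈ conditioning set.
  P3: blocked at fork node D ∈ conditioning set.
  P4: blocked at fork node D ∈ conditioning set.
  P5: blocked at fork node D ∈ conditioning set.
  P6: blocked at fork node D ∈ conditioning set.
  P7: blocked at fork node D ∈ conditioning set.
{D} contains no descendant of W and blocks every backdoor path.
No other singleton works — e.g. {F} leaves P7 open — so {D} is the unique smallest valid adjustment set.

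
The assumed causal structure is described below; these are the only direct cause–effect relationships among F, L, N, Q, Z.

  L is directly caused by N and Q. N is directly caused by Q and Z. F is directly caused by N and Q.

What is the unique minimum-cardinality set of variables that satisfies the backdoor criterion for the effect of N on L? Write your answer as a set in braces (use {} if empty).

{Q}

Variables eligible for adjustment (non-descendants of N, excluding N and L): {Q, Z}.
Backdoor paths from N to L:
  P1: N <- Q -> L
The empty set is not sufficient: P1 (N <- Q -> L) has no collider blocking it and no conditioned non-collider, so it is open.
Try {Q}:
  P1: blocked at fork node Q ∈ conditioning set.
{Q} contains no descendant of N and blocks every backdoor path.
No other singleton works — e.g. {Z} leaves P1 open — so {Q} is the unique smallest valid adjustment set.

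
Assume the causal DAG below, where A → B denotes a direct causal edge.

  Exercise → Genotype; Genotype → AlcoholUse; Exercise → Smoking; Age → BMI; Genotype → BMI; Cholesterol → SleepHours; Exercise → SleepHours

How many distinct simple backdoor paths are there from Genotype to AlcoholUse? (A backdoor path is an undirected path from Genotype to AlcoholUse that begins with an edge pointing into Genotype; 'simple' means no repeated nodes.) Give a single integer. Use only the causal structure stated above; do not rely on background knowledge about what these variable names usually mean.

0

A backdoor path from Genotype to AlcoholUse is any simple undirected path whose first edge points into Genotype (i.e. leaves Genotype via a parent).
Parents of Genotype: {Exercise}.
No simple path from any parent of Genotype reaches AlcoholUse without revisiting Genotype, so there are no backdoor paths.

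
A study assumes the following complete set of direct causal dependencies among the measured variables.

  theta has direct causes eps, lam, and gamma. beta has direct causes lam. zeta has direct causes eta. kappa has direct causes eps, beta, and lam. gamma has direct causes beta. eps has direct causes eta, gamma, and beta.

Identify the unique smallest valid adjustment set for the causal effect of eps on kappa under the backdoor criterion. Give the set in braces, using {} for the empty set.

Variables eligible for adjustment (non-descendants of eps, excluding eps and kappa): {beta, eta, gamma, lam, zeta}.
Backdoor paths from eps to kappa:
  P1: eps <- beta <- lam -> kappa
  P2: eps <- beta -> gamma -> theta <- lam -> kappa
  P3: eps <- beta -> kappa
  P4: eps <- gamma <- beta <- lam -> kappa
  P5: eps <- gamma <- beta -> kappa
  P6: eps <- gamma -> theta <- lam -> beta -> kappa
  P7: eps <- gamma -> theta <- lam -> kappa
The empty set is not sufficient: P1 (eps <- beta <- lam -> kappa) has no collider blocking it and no conditioned non-collider, so it is open.
Try {beta}:
  P1: blocked at chain node beta ∈ conditioning set.
  P2: blocked at fork node beta ∈ conditioning set.
  P3: blocked at fork node beta ∈ conditioning set.
  P4: blocked at chain node beta ∈ conditioning set.
  P5: blocked at fork node beta ∈ conditioning set.
  P6: blocked at collider theta (neither it nor any descendant is in the conditioning set).
  P7: blocked at collider theta (neither it nor any descendant is in the conditioning set).
{beta} contains no descendant of eps and blocks every backdoor path.
No other singleton works — e.g. {eta} leaves P1 open — so {beta} is the unique smallest valid adjustment set.

{beta}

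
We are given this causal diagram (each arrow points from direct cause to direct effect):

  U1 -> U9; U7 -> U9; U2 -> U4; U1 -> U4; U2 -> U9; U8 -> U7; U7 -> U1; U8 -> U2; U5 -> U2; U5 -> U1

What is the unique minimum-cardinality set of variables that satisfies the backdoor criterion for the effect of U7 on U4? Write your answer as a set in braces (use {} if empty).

Variables eligible for adjustment (non-descendants of U7, excluding U7 and U4): {U2, U5, U8}.
Backdoor paths from U7 to U4:
  P1: U7 <- U8 -> U2 <- U5 -> U1 -> U4
  P2: U7 <- U8 -> U2 -> U4
  P3: U7 <- U8 -> U2 -> U9 <- U1 -> U4
The empty set is not sufficient: P2 (U7 <- U8 -> U2 -> U4) has no collider blocking it and no conditioned non-collider, so it is open.
Try {U8}:
  P1: blocked at fork node U8 ∈ conditioning set.
  P2: blocked at fork node U8 ∈ conditioning set.
  P3: blocked at fork node U8 ∈ conditioning set.
{U8} contains no descendant of U7 and blocks every backdoor path.
No other singleton works — e.g. {U5} leaves P2 open — so {U8} is the unique smallest valid adjustment set.

{U8}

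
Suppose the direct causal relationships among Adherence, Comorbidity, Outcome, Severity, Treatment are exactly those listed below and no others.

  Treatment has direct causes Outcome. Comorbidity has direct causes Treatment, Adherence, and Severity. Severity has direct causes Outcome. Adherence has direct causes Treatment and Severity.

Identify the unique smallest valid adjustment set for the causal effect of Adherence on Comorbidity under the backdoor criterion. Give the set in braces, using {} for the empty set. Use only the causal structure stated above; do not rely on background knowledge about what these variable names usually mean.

{Severity, Treatment}

Variables eligible for adjustment (non-descendants of Adherence, excluding Adherence and Comorbidity): {Outcome, Severity, Treatment}.
Backdoor paths from Adherence to Comorbidity:
  P1: Adherence <- Treatment <- Outcome -> Severity -> Comorbidity
  P2: Adherence <- Treatment -> Comorbidity
  P3: Adherence <- Severity <- Outcome -> Treatment -> Comorbidity
  P4: Adherence <- Severity -> Comorbidity
The empty set is not sufficient: P1 (Adherence <- Treatment <- Outcome -> Severity -> Comorbidity) has no collider blocking it and no conditioned non-collider, so it is open.
Try {Severity, Treatment}:
  P1: blocked at chain node Treatment ∈ conditioning set.
  P2: blocked at fork node Treatment ∈ conditioning set.
  P3: blocked at chain node Severity ∈ conditioning set.
  P4: blocked at fork node Severity ∈ conditioning set.
{Severity, Treatment} contains no descendant of Adherence and blocks every backdoor path.
Every element of {Severity, Treatment} is needed (dropping Severity leaves P4 open; dropping Treatment leaves P2 open), so no proper subset is valid.
Among all size-2 subsets of the eligible variables, only {Severity, Treatment} blocks every backdoor path, so it is the unique smallest valid adjustment set.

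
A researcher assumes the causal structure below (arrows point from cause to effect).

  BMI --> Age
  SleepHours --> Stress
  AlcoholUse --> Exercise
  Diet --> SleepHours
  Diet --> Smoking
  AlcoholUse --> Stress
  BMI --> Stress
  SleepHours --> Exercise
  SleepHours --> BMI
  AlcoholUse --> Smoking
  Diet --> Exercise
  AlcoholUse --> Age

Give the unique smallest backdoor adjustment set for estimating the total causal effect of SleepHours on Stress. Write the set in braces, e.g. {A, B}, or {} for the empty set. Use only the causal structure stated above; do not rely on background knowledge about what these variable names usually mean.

{}

Variables eligible for adjustment (non-descendants of SleepHours, excluding SleepHours and Stress): {AlcoholUse, Diet, Smoking}.
Backdoor paths from SleepHours to Stress:
  P1: SleepHours <- Diet -> Exercise <- AlcoholUse -> Age <- BMI -> Stress
  P2: SleepHours <- Diet -> Exercise <- AlcoholUse -> Stress
  P3: SleepHours <- Diet -> Smoking <- AlcoholUse -> Age <- BMI -> Stress
  P4: SleepHours <- Diet -> Smoking <- AlcoholUse -> Stress
Each backdoor path contains an unconditioned collider, so every path is already blocked with the empty conditioning set:
  P1: blocked at collider Exercise (neither it nor any descendant is in the conditioning set).
  P2: blocked at collider Exercise (neither it nor any descendant is in the conditioning set).
  P3: blocked at collider Smoking (neither it nor any descendant is in the conditioning set).
  P4: blocked at collider Smoking (neither it nor any descendant is in the conditioning set).
The empty set is therefore the unique smallest valid set.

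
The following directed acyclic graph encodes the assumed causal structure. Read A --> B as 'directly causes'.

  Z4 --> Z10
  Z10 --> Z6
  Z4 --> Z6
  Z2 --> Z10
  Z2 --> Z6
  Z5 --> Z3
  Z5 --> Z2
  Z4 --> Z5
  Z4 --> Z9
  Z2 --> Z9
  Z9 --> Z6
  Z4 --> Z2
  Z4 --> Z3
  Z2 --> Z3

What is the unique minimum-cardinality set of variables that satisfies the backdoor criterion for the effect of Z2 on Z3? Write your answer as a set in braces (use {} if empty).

{Z4, Z5}

Variables eligible for adjustment (non-descendants of Z2, excluding Z2 and Z3): {Z4, Z5}.
Backdoor paths from Z2 to Z3:
  P1: Z2 <- Z4 -> Z5 -> Z3
  P2: Z2 <- Z4 -> Z3
  P3: Z2 <- Z5 <- Z4 -> Z3
  P4: Z2 <- Z5 -> Z3
The empty set is not sufficient: P1 (Z2 <- Z4 -> Z5 -> Z3) has no collider blocking it and no conditioned non-collider, so it is open.
Try {Z4, Z5}:
  P1: blocked at fork node Z4 ∈ conditioning set.
  P2: blocked at fork node Z4 ∈ conditioning set.
  P3: blocked at chain node Z5 ∈ conditioning set.
  P4: blocked at fork node Z5 ∈ conditioning set.
{Z4, Z5} contains no descendant of Z2 and blocks every backdoor path.
Every element of {Z4, Z5} is needed (dropping Z4 leaves P2 open; dropping Z5 leaves P4 open), so no proper subset is valid.
Among all size-2 subsets of the eligible variables, only {Z4, Z5} blocks every backdoor path, so it is the unique smallest valid adjustment set.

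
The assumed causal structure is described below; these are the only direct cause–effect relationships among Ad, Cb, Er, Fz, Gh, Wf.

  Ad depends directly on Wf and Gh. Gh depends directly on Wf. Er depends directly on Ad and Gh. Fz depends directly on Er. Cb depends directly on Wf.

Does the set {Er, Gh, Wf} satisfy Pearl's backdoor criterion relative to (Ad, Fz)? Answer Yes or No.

No

Backdoor paths from Ad to Fz (paths whose first edge points into Ad):
  P1: Ad <- Wf -> Gh -> Er -> Fz
  P2: Ad <- Gh -> Er -> Fz
Condition 1 (no descendant of Ad in the set): FAILS — Er is a descendant of Ad.
Condition 2 (every backdoor path blocked by {Er, Gh, Wf}):
  P1: blocked at fork node Wf ∈ conditioning set.
  P2: blocked at fork node Gh ∈ conditioning set.
{Er, Gh, Wf} does not satisfy the backdoor criterion.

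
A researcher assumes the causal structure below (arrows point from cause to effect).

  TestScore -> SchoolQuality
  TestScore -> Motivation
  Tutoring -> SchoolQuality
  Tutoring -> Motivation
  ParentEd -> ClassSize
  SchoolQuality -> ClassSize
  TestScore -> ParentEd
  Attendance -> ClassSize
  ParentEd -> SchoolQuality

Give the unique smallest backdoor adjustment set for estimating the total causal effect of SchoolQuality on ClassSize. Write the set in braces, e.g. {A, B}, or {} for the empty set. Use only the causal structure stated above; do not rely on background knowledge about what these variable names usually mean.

Variables eligible for adjustment (non-descendants of SchoolQuality, excluding SchoolQuality and ClassSize): {Attendance, Motivation, ParentEd, TestScore, Tutoring}.
Backdoor paths from SchoolQuality to ClassSize:
  P1: SchoolQuality <- Tutoring -> Motivation <- TestScore -> ParentEd -> ClassSize
  P2: SchoolQuality <- TestScore -> ParentEd -> ClassSize
  P3: SchoolQuality <- ParentEd -> ClassSize
The empty set is not sufficient: P2 (SchoolQuality <- TestScore -> ParentEd -> ClassSize) has no collider blocking it and no conditioned non-collider, so it is open.
Try {ParentEd}:
  P1: blocked at collider Motivation (neither it nor any descendant is in the conditioning set).
  P2: blocked at chain node ParentEd ∈ conditioning set.
  P3: blocked at fork node ParentEd ∈ conditioning set.
{ParentEd} contains no descendant of SchoolQuality and blocks every backdoor path.
No other singleton works — e.g. {Tutoring} leaves P2 open — so {ParentEd} is the unique smallest valid adjustment set.

{ParentEd}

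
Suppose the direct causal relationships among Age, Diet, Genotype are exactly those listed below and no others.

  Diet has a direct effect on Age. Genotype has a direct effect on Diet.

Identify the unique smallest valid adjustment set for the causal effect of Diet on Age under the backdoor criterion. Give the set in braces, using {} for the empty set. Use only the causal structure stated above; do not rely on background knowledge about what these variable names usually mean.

{}

Variables eligible for adjustment (non-descendants of Diet, excluding Diet and Age): {Genotype}.
Backdoor paths from Diet to Age:
  (none)
With no backdoor paths the empty set already satisfies the criterion, and it is trivially minimal.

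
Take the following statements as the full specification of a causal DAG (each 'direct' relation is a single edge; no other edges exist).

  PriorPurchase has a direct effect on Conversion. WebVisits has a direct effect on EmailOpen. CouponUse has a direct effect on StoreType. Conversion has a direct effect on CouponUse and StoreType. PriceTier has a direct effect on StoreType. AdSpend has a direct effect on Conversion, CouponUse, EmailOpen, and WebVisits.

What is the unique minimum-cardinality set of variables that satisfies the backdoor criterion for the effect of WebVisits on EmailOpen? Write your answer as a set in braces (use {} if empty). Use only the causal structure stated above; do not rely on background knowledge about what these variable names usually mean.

{AdSpend}

Variables eligible for adjustment (non-descendants of WebVisits, excluding WebVisits and EmailOpen): {AdSpend, Conversion, CouponUse, PriceTier, PriorPurchase, StoreType}.
Backdoor paths from WebVisits to EmailOpen:
  P1: WebVisits <- AdSpend -> EmailOpen
The empty set is not sufficient: P1 (WebVisits <- AdSpend -> EmailOpen) has no collider blocking it and no conditioned non-collider, so it is open.
Try {AdSpend}:
  P1: blocked at fork node AdSpend ∈ conditioning set.
{AdSpend} contains no descendant of WebVisits and blocks every backdoor path.
No other singleton works — e.g. {PriceTier} leaves P1 open — so {AdSpend} is the unique smallest valid adjustment set.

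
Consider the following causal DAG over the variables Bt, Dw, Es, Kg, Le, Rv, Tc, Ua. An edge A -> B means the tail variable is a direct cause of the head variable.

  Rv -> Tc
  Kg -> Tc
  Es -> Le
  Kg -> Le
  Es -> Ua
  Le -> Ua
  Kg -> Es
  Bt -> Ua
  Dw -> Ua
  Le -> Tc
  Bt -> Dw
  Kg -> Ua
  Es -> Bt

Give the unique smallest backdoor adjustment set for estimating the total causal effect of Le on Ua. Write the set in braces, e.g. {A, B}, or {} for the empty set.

Variables eligible for adjustment (non-descendants of Le, excluding Le and Ua): {Bt, Dw, Es, Kg, Rv}.
Backdoor paths from Le to Ua:
  P1: Le <- Kg -> Es -> Bt -> Dw -> Ua
  P2: Le <- Kg -> Es -> Bt -> Ua
  P3: Le <- Kg -> Es -> Ua
  P4: Le <- Kg -> Ua
  P5: Le <- Es <- Kg -> Ua
  P6: Le <- Es -> Bt -> Dw -> Ua
  P7: Le <- Es -> Bt -> Ua
  P8: Le <- Es -> Ua
The empty set is not sufficient: P1 (Le <- Kg -> Es -> Bt -> Dw -> Ua) has no collider blocking it and no conditioned non-collider, so it is open.
Try {Es, Kg}:
  P1: blocked at fork node Kg ∈ conditioning set.
  P2: blocked at fork node Kg ∈ conditioning set.
  P3: blocked at fork node Kg ∈ conditioning set.
  P4: blocked at fork node Kg ∈ conditioning set.
  P5: blocked at chain node Es ∈ conditioning set.
  P6: blocked at fork node Es ∈ conditioning set.
  P7: blocked at fork node Es ∈ conditioning set.
  P8: blocked at fork node Es ∈ conditioning set.
{Es, Kg} contains no descendant of Le and blocks every backdoor path.
Every element of {Es, Kg} is needed (dropping Es leaves P6 open; dropping Kg leaves P4 open), so no proper subset is valid.
Among all size-2 subsets of the eligible variables, only {Es, Kg} blocks every backdoor path, so it is the unique smallest valid adjustment set.

{Es, Kg}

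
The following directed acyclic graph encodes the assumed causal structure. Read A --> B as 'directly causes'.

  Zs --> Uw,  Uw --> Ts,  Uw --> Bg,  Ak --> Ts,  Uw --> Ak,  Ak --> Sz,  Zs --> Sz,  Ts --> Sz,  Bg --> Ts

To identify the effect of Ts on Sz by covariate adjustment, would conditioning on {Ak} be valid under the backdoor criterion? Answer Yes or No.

Backdoor paths from Ts to Sz (paths whose first edge points into Ts):
  P1: Ts <- Uw <- Zs -> Sz
  P2: Ts <- Uw -> Ak -> Sz
  P3: Ts <- Bg <- Uw <- Zs -> Sz
  P4: Ts <- Bg <- Uw -> Ak -> Sz
  P5: Ts <- Ak <- Uw <- Zs -> Sz
  P6: Ts <- Ak -> Sz
Condition 1 (no descendant of Ts in the set): holds — descendants of Ts are {Sz}; none are in {Ak}.
Condition 2 (every backdoor path blocked by {Ak}):
  P1: open — no interior node is in the conditioning set.
  P2: blocked at chain node Ak ∈ conditioning set.
  P3: open — no interior node is in the conditioning set.
  P4: blocked at chain node Ak ∈ conditioning set.
  P5: blocked at chain node Ak ∈ conditioning set.
  P6: blocked at fork node Ak ∈ conditioning set.
{Ak} does not satisfy the backdoor criterion.

No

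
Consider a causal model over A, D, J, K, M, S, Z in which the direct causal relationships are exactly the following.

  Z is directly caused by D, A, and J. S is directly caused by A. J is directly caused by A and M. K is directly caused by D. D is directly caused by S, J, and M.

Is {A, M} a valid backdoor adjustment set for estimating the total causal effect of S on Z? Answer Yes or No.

Yes

Backdoor paths from S to Z (paths whose first edge points into S):
  P1: S <- A -> J <- M -> D -> Z
  P2: S <- A -> J -> D -> Z
  P3: S <- A -> J -> Z
  P4: S <- A -> Z
Condition 1 (no descendant of S in the set): holds — descendants of S are {D, K, Z}; none are in {A, M}.
Condition 2 (every backdoor path blocked by {A, M}):
  P1: blocked at fork node A ∈ conditioning set.
  P2: blocked at fork node A ∈ conditioning set.
  P3: blocked at fork node A ∈ conditioning set.
  P4: blocked at fork node A ∈ conditioning set.
{A, M} satisfies the backdoor criterion.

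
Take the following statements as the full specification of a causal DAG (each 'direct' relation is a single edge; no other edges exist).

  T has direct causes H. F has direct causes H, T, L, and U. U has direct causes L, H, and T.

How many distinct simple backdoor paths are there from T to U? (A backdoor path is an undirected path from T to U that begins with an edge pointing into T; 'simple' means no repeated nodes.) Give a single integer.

A backdoor path from T to U is any simple undirected path whose first edge points into T (i.e. leaves T via a parent).
Parents of T: {H}.
Enumerating:
  P1: T <- H -> U
  P2: T <- H -> F <- L -> U
  P3: T <- H -> F <- U
That exhausts the simple backdoor paths. Count: 3.

3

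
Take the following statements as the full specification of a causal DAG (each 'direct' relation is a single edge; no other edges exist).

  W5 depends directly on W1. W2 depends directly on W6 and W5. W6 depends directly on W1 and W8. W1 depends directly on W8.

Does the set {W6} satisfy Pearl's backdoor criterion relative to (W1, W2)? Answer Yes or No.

No

Backdoor paths from W1 to W2 (paths whose first edge points into W1):
  P1: W1 <- W8 -> W6 -> W2
Condition 1 (no descendant of W1 in the set): FAILS — W6 is a descendant of W1.
Condition 2 (every backdoor path blocked by {W6}):
  P1: blocked at chain node W6 ∈ conditioning set.
{W6} does not satisfy the backdoor criterion.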